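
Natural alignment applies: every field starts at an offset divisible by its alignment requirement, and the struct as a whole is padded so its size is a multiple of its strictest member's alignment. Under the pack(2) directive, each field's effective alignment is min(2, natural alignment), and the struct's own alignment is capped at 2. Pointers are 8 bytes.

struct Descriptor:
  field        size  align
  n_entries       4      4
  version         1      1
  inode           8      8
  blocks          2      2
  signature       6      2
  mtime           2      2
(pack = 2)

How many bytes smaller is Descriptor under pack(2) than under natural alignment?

natural layout:
  n_entries at 0 (size 4, align 4) → ends 4
  version at 4 (size 1, align 1) → ends 5
  pad 3 to align 8 for inode
  inode at 8 (size 8, align 8) → ends 16
  blocks at 16 (size 2, align 2) → ends 18
  signature at 18 (size 6, align 2) → ends 24
  mtime at 24 (size 2, align 2) → ends 26
  tail pad 6 to reach multiple of 8
  total 32 bytes, alignment 8
packed(2) layout:
  n_entries at 0 (size 4, align 2) → ends 4
  version at 4 (size 1, align 1) → ends 5
  pad 1 to align 2 for inode
  inode at 6 (size 8, align 2) → ends 14
  blocks at 14 (size 2, align 2) → ends 16
  signature at 16 (size 6, align 2) → ends 22
  mtime at 22 (size 2, align 2) → ends 24
  total 24 bytes, alignment 2
32 − 24 = 8

8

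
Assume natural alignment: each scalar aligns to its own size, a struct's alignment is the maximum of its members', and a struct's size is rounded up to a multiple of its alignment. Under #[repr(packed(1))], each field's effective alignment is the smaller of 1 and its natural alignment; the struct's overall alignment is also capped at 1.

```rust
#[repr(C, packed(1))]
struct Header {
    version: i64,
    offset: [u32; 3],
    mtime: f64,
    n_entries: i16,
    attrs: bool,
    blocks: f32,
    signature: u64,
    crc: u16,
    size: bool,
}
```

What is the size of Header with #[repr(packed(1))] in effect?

version at 0 (size 8, align 1) → ends 8
offset at 8 (size 12, align 1) → ends 20
mtime at 20 (size 8, align 1) → ends 28
n_entries at 28 (size 2, align 1) → ends 30
attrs at 30 (size 1, align 1) → ends 31
blocks at 31 (size 4, align 1) → ends 35
signature at 35 (size 8, align 1) → ends 43
crc at 43 (size 2, align 1) → ends 45
size at 45 (size 1, align 1) → ends 46
total 46 bytes, alignment 1

46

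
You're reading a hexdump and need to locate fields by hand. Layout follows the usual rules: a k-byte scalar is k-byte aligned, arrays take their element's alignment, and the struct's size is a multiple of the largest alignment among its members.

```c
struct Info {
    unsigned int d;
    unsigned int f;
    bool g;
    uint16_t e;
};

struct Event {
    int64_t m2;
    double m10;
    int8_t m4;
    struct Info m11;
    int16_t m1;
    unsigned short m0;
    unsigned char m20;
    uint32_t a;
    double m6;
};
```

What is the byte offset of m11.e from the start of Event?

Info: d at 0 (size 4, align 4) → ends 4; f at 4 (size 4, align 4) → ends 8; g at 8 (size 1, align 1) → ends 9; pad 1 to align 2 for e; e at 10 (size 2, align 2) → ends 12; total 12 bytes, alignment 4
m2 at 0 (size 8, align 8) → ends 8
m10 at 8 (size 8, align 8) → ends 16
m4 at 16 (size 1, align 1) → ends 17
pad 3 to align 4 for m11
m11 at 20 (size 12, align 4) → ends 32
within Info: e at 10
20 + 10 = 30

30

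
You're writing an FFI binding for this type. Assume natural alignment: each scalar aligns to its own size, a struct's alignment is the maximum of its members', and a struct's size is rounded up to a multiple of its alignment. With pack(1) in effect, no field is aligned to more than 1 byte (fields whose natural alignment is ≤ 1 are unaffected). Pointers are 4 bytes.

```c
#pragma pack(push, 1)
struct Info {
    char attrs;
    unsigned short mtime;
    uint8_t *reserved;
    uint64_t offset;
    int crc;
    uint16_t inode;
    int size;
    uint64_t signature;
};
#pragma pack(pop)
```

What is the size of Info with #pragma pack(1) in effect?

33

attrs at 0 (size 1, align 1) → ends 1
mtime at 1 (size 2, align 1) → ends 3
reserved at 3 (size 4, align 1) → ends 7
offset at 7 (size 8, align 1) → ends 15
crc at 15 (size 4, align 1) → ends 19
inode at 19 (size 2, align 1) → ends 21
size at 21 (size 4, align 1) → ends 25
signature at 25 (size 8, align 1) → ends 33
total 33 bytes, alignment 1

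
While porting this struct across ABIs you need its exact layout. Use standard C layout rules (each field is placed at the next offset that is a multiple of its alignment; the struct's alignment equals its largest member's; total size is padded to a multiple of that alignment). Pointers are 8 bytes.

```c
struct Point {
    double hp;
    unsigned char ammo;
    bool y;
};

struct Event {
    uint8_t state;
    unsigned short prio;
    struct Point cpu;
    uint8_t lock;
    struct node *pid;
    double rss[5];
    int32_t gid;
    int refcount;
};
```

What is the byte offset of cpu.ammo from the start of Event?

16

Point: @0: hp [8B, align 8] → 8; @8: ammo [1B, align 1] → 9; @9: y [1B, align 1] → 10; +6 tail pad (align 8); size 16, align 8
@0: state [1B, align 1] → 1
+1 pad (align 2)
@2: prio [2B, align 2] → 4
+4 pad (align 8)
@8: cpu [16B, align 8] → 24
within Point: ammo at 8
8 + 8 = 16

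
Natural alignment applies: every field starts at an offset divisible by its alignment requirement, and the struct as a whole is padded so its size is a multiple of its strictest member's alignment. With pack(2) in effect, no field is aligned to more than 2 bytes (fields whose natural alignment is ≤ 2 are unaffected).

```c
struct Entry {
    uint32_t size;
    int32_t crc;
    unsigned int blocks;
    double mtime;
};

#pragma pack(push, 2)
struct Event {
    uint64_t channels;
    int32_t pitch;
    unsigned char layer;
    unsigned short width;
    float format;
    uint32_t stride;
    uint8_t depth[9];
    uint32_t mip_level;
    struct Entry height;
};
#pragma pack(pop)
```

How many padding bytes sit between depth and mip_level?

1

Entry: 0..4  size  (4B, 4-aligned); 4..8  crc  (4B, 4-aligned); 8..12  blocks  (4B, 4-aligned); 12..16  -- padding (4B); 16..24  mtime  (8B, 8-aligned); sizeof = 24, alignof = 8
0..8  channels  (8B, 2-aligned)
8..12  pitch  (4B, 2-aligned)
12..13  layer  (1B, 1-aligned)
13..14  -- padding (1B)
14..16  width  (2B, 2-aligned)
16..20  format  (4B, 2-aligned)
20..24  stride  (4B, 2-aligned)
24..33  depth  (9B, 1-aligned)
33..34  -- padding (1B)
34..38  mip_level  (4B, 2-aligned)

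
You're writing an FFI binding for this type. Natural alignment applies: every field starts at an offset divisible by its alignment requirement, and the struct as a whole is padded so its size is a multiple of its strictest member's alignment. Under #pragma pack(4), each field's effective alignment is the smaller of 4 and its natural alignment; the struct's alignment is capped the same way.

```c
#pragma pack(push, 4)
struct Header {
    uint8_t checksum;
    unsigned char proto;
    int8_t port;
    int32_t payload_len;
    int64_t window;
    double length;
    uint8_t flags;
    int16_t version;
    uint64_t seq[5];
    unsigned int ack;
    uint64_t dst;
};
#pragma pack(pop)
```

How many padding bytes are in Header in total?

checksum at 0 (size 1, align 1) → ends 1
proto at 1 (size 1, align 1) → ends 2
port at 2 (size 1, align 1) → ends 3
pad 1 to align 4 for payload_len
payload_len at 4 (size 4, align 4) → ends 8
window at 8 (size 8, align 4) → ends 16
length at 16 (size 8, align 4) → ends 24
flags at 24 (size 1, align 1) → ends 25
pad 1 to align 2 for version
version at 26 (size 2, align 2) → ends 28
seq at 28 (size 40, align 4) → ends 68
ack at 68 (size 4, align 4) → ends 72
dst at 72 (size 8, align 4) → ends 80
total 80 bytes, alignment 4
data bytes 78, size 80 → padding 2

2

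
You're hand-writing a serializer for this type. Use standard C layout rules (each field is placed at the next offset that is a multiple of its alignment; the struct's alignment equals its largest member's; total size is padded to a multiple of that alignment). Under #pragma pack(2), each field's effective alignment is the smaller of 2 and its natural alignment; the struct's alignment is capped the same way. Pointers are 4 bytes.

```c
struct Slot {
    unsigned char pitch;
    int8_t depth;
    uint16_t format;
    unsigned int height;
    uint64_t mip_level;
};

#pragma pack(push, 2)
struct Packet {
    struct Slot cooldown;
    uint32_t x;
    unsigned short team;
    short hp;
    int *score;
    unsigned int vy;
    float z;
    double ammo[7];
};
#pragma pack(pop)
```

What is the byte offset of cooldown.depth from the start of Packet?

1

Slot: pitch at 0 (size 1, align 1) → ends 1; depth at 1 (size 1, align 1) → ends 2; format at 2 (size 2, align 2) → ends 4; height at 4 (size 4, align 4) → ends 8; mip_level at 8 (size 8, align 8) → ends 16; total 16 bytes, alignment 8
cooldown at 0 (size 16, align 2) → ends 16
within Slot: depth at 1
0 + 1 = 1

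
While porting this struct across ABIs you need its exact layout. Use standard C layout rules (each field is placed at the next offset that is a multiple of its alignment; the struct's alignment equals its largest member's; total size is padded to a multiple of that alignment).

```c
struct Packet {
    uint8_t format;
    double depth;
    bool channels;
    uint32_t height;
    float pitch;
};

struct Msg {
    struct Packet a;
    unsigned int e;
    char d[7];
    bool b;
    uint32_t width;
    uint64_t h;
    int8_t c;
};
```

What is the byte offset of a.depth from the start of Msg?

8

Packet: @0: format [1B, align 1] → 1; +7 pad (align 8); @8: depth [8B, align 8] → 16; @16: channels [1B, align 1] → 17; +3 pad (align 4); @20: height [4B, align 4] → 24; @24: pitch [4B, align 4] → 28; +4 tail pad (align 8); size 32, align 8
@0: a [32B, align 8] → 32
within Packet: depth at 8
0 + 8 = 8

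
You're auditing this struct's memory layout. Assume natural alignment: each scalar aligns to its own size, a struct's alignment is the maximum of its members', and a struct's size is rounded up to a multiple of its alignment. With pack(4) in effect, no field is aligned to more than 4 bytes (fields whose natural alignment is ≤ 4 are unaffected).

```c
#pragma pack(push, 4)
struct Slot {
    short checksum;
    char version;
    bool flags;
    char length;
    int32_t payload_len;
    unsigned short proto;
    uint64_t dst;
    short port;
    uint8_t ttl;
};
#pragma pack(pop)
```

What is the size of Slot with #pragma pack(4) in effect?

checksum at 0 (size 2, align 2) → ends 2
version at 2 (size 1, align 1) → ends 3
flags at 3 (size 1, align 1) → ends 4
length at 4 (size 1, align 1) → ends 5
pad 3 to align 4 for payload_len
payload_len at 8 (size 4, align 4) → ends 12
proto at 12 (size 2, align 2) → ends 14
pad 2 to align 4 for dst
dst at 16 (size 8, align 4) → ends 24
port at 24 (size 2, align 2) → ends 26
ttl at 26 (size 1, align 1) → ends 27
tail pad 1 to reach multiple of 4
total 28 bytes, alignment 4

28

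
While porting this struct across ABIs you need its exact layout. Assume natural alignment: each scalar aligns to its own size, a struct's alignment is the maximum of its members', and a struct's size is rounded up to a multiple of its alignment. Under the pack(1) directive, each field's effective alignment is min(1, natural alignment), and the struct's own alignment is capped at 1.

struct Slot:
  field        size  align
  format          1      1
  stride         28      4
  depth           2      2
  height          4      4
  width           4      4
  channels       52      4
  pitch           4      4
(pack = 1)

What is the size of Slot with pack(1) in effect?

95

format at 0 (size 1, align 1) → ends 1
stride at 1 (size 28, align 1) → ends 29
depth at 29 (size 2, align 1) → ends 31
height at 31 (size 4, align 1) → ends 35
width at 35 (size 4, align 1) → ends 39
channels at 39 (size 52, align 1) → ends 91
pitch at 91 (size 4, align 1) → ends 95
total 95 bytes, alignment 1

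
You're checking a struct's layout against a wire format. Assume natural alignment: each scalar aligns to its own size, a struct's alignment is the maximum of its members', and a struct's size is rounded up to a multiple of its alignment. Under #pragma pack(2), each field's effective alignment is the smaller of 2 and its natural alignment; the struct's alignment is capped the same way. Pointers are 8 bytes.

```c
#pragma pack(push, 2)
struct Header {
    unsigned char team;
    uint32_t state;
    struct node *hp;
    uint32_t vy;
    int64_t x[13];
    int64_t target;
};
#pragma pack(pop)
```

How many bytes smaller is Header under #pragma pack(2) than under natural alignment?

natural layout:
  @0: team [1B, align 1] → 1
  +3 pad (align 4)
  @4: state [4B, align 4] → 8
  @8: hp [8B, align 8] → 16
  @16: vy [4B, align 4] → 20
  +4 pad (align 8)
  @24: x [104B, align 8] → 128
  @128: target [8B, align 8] → 136
  size 136, align 8
packed(2) layout:
  @0: team [1B, align 1] → 1
  +1 pad (align 2)
  @2: state [4B, align 2] → 6
  @6: hp [8B, align 2] → 14
  @14: vy [4B, align 2] → 18
  @18: x [104B, align 2] → 122
  @122: target [8B, align 2] → 130
  size 130, align 2
136 − 130 = 6

6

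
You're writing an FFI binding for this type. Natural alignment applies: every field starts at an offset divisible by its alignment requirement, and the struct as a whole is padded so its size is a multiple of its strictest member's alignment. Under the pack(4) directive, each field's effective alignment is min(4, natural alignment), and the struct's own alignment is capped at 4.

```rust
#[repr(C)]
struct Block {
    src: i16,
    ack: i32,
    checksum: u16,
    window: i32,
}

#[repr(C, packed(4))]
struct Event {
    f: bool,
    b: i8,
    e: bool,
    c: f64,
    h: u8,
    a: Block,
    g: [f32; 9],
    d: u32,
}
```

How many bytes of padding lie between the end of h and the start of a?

3

Block: src at 0 (size 2, align 2) → ends 2; pad 2 to align 4 for ack; ack at 4 (size 4, align 4) → ends 8; checksum at 8 (size 2, align 2) → ends 10; pad 2 to align 4 for window; window at 12 (size 4, align 4) → ends 16; total 16 bytes, alignment 4
f at 0 (size 1, align 1) → ends 1
b at 1 (size 1, align 1) → ends 2
e at 2 (size 1, align 1) → ends 3
pad 1 to align 4 for c
c at 4 (size 8, align 4) → ends 12
h at 12 (size 1, align 1) → ends 13
pad 3 to align 4 for a
a at 16 (size 16, align 4) → ends 32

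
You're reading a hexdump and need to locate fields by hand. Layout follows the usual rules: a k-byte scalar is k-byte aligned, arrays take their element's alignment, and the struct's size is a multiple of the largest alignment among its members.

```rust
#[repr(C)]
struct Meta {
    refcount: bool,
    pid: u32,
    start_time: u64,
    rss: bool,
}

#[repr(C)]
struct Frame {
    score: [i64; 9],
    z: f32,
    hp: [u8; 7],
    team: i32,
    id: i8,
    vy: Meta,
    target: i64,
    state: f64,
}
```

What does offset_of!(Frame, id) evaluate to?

88

Meta: refcount at 0 (size 1, align 1) → ends 1; pad 3 to align 4 for pid; pid at 4 (size 4, align 4) → ends 8; start_time at 8 (size 8, align 8) → ends 16; rss at 16 (size 1, align 1) → ends 17; tail pad 7 to reach multiple of 8; total 24 bytes, alignment 8
score at 0 (size 72, align 8) → ends 72
z at 72 (size 4, align 4) → ends 76
hp at 76 (size 7, align 1) → ends 83
pad 1 to align 4 for team
team at 84 (size 4, align 4) → ends 88
id at 88 (size 1, align 1) → ends 89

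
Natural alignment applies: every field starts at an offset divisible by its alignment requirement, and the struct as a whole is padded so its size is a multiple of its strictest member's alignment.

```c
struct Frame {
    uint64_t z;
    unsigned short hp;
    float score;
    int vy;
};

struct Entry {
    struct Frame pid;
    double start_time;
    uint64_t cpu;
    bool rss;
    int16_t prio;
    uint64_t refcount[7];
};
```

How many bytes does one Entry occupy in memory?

Frame: @0: z [8B, align 8] → 8; @8: hp [2B, align 2] → 10; +2 pad (align 4); @12: score [4B, align 4] → 16; @16: vy [4B, align 4] → 20; +4 tail pad (align 8); size 24, align 8
@0: pid [24B, align 8] → 24
@24: start_time [8B, align 8] → 32
@32: cpu [8B, align 8] → 40
@40: rss [1B, align 1] → 41
+1 pad (align 2)
@42: prio [2B, align 2] → 44
+4 pad (align 8)
@48: refcount [56B, align 8] → 104
size 104, align 8

104 bytes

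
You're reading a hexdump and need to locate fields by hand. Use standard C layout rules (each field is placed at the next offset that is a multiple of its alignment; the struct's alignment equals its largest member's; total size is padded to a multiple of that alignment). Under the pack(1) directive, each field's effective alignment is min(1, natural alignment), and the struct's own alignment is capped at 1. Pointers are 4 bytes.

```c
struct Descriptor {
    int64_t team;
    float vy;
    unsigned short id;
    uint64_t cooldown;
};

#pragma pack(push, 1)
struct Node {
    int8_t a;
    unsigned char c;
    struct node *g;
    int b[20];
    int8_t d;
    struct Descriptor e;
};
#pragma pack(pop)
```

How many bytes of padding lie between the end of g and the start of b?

0

Descriptor: @0: team [8B, align 8] → 8; @8: vy [4B, align 4] → 12; @12: id [2B, align 2] → 14; +2 pad (align 8); @16: cooldown [8B, align 8] → 24; size 24, align 8
@0: a [1B, align 1] → 1
@1: c [1B, align 1] → 2
@2: g [4B, align 1] → 6
@6: b [80B, align 1] → 86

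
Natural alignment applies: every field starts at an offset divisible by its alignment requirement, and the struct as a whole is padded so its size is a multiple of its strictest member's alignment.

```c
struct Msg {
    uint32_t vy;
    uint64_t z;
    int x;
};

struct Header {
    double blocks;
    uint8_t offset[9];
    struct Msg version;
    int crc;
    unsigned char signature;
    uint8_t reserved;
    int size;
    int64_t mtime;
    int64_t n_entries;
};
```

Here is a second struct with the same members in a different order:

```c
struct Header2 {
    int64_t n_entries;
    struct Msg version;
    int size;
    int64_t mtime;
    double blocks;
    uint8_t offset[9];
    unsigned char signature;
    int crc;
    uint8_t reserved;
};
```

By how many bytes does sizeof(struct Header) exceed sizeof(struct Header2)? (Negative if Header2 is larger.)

Msg: vy at 0 (size 4, align 4) → ends 4; pad 4 to align 8 for z; z at 8 (size 8, align 8) → ends 16; x at 16 (size 4, align 4) → ends 20; tail pad 4 to reach multiple of 8; total 24 bytes, alignment 8
blocks at 0 (size 8, align 8) → ends 8
offset at 8 (size 9, align 1) → ends 17
pad 7 to align 8 for version
version at 24 (size 24, align 8) → ends 48
crc at 48 (size 4, align 4) → ends 52
signature at 52 (size 1, align 1) → ends 53
reserved at 53 (size 1, align 1) → ends 54
pad 2 to align 4 for size
size at 56 (size 4, align 4) → ends 60
pad 4 to align 8 for mtime
mtime at 64 (size 8, align 8) → ends 72
n_entries at 72 (size 8, align 8) → ends 80
total 80 bytes, alignment 8
— Header2 —
n_entries at 0 (size 8, align 8) → ends 8
version at 8 (size 24, align 8) → ends 32
size at 32 (size 4, align 4) → ends 36
pad 4 to align 8 for mtime
mtime at 40 (size 8, align 8) → ends 48
blocks at 48 (size 8, align 8) → ends 56
offset at 56 (size 9, align 1) → ends 65
signature at 65 (size 1, align 1) → ends 66
pad 2 to align 4 for crc
crc at 68 (size 4, align 4) → ends 72
reserved at 72 (size 1, align 1) → ends 73
tail pad 7 to reach multiple of 8
total 80 bytes, alignment 8
80 − 80 = 0

0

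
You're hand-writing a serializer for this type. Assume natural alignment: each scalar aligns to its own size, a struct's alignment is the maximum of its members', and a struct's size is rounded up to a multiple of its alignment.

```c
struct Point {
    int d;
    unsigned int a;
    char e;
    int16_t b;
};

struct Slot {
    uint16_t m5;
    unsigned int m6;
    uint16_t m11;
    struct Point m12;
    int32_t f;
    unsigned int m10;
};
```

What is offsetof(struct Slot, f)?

Point: 0..4  d  (4B, 4-aligned); 4..8  a  (4B, 4-aligned); 8..9  e  (1B, 1-aligned); 9..10  -- padding (1B); 10..12  b  (2B, 2-aligned); sizeof = 12, alignof = 4
0..2  m5  (2B, 2-aligned)
2..4  -- padding (2B)
4..8  m6  (4B, 4-aligned)
8..10  m11  (2B, 2-aligned)
10..12  -- padding (2B)
12..24  m12  (12B, 4-aligned)
24..28  f  (4B, 4-aligned)

24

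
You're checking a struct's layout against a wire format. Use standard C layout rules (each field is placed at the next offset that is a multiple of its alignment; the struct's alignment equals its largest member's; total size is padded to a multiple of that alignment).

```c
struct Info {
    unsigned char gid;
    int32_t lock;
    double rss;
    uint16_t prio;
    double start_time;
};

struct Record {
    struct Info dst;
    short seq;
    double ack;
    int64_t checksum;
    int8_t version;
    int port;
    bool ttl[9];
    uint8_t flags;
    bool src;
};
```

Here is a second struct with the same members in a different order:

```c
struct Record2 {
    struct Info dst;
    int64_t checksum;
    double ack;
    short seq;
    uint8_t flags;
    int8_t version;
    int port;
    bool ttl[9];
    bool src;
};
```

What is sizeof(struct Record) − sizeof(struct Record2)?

8

Info: gid at 0 (size 1, align 1) → ends 1; pad 3 to align 4 for lock; lock at 4 (size 4, align 4) → ends 8; rss at 8 (size 8, align 8) → ends 16; prio at 16 (size 2, align 2) → ends 18; pad 6 to align 8 for start_time; start_time at 24 (size 8, align 8) → ends 32; total 32 bytes, alignment 8
dst at 0 (size 32, align 8) → ends 32
seq at 32 (size 2, align 2) → ends 34
pad 6 to align 8 for ack
ack at 40 (size 8, align 8) → ends 48
checksum at 48 (size 8, align 8) → ends 56
version at 56 (size 1, align 1) → ends 57
pad 3 to align 4 for port
port at 60 (size 4, align 4) → ends 64
ttl at 64 (size 9, align 1) → ends 73
flags at 73 (size 1, align 1) → ends 74
src at 74 (size 1, align 1) → ends 75
tail pad 5 to reach multiple of 8
total 80 bytes, alignment 8
— Record2 —
dst at 0 (size 32, align 8) → ends 32
checksum at 32 (size 8, align 8) → ends 40
ack at 40 (size 8, align 8) → ends 48
seq at 48 (size 2, align 2) → ends 50
flags at 50 (size 1, align 1) → ends 51
version at 51 (size 1, align 1) → ends 52
port at 52 (size 4, align 4) → ends 56
ttl at 56 (size 9, align 1) → ends 65
src at 65 (size 1, align 1) → ends 66
tail pad 6 to reach multiple of 8
total 72 bytes, alignment 8
80 − 72 = 8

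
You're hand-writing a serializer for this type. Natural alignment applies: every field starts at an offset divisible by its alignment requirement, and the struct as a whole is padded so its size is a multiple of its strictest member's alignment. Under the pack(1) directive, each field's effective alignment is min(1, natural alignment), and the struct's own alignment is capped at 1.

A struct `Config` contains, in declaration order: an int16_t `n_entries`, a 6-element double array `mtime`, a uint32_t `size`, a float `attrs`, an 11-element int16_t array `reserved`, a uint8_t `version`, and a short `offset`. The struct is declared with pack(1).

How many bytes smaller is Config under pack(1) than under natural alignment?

13

natural layout:
  @0: n_entries [2B, align 2] → 2
  +6 pad (align 8)
  @8: mtime [48B, align 8] → 56
  @56: size [4B, align 4] → 60
  @60: attrs [4B, align 4] → 64
  @64: reserved [22B, align 2] → 86
  @86: version [1B, align 1] → 87
  +1 pad (align 2)
  @88: offset [2B, align 2] → 90
  +6 tail pad (align 8)
  size 96, align 8
packed(1) layout:
  @0: n_entries [2B, align 1] → 2
  @2: mtime [48B, align 1] → 50
  @50: size [4B, align 1] → 54
  @54: attrs [4B, align 1] → 58
  @58: reserved [22B, align 1] → 80
  @80: version [1B, align 1] → 81
  @81: offset [2B, align 1] → 83
  size 83, align 1
96 − 83 = 13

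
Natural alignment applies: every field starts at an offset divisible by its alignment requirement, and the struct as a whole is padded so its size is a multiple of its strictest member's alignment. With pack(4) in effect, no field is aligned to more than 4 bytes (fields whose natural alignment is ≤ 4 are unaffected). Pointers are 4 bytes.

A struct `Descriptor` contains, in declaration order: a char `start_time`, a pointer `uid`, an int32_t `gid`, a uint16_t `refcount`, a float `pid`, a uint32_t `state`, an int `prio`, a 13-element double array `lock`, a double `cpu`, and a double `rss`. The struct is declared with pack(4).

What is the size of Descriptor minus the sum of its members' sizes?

5

@0: start_time [1B, align 1] → 1
+3 pad (align 4)
@4: uid [4B, align 4] → 8
@8: gid [4B, align 4] → 12
@12: refcount [2B, align 2] → 14
+2 pad (align 4)
@16: pid [4B, align 4] → 20
@20: state [4B, align 4] → 24
@24: prio [4B, align 4] → 28
@28: lock [104B, align 4] → 132
@132: cpu [8B, align 4] → 140
@140: rss [8B, align 4] → 148
size 148, align 4
data bytes 143, size 148 → padding 5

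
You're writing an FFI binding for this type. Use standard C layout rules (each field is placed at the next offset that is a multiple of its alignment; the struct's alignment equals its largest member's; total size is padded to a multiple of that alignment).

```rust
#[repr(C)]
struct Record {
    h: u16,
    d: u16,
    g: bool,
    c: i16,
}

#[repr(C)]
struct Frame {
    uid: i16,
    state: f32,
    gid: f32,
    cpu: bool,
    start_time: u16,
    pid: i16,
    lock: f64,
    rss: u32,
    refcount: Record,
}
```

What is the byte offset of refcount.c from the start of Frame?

Record: 0..2  h  (2B, 2-aligned); 2..4  d  (2B, 2-aligned); 4..5  g  (1B, 1-aligned); 5..6  -- padding (1B); 6..8  c  (2B, 2-aligned); sizeof = 8, alignof = 2
0..2  uid  (2B, 2-aligned)
2..4  -- padding (2B)
4..8  state  (4B, 4-aligned)
8..12  gid  (4B, 4-aligned)
12..13  cpu  (1B, 1-aligned)
13..14  -- padding (1B)
14..16  start_time  (2B, 2-aligned)
16..18  pid  (2B, 2-aligned)
18..24  -- padding (6B)
24..32  lock  (8B, 8-aligned)
32..36  rss  (4B, 4-aligned)
36..44  refcount  (8B, 2-aligned)
within Record: c at 6
36 + 6 = 42

42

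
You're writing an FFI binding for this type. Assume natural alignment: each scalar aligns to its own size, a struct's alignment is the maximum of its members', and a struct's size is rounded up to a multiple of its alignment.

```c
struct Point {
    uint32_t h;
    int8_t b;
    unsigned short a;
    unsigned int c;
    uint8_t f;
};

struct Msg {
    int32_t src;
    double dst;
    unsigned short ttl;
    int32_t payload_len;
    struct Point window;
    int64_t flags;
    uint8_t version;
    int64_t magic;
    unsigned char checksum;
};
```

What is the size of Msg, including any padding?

Point: @0: h [4B, align 4] → 4; @4: b [1B, align 1] → 5; +1 pad (align 2); @6: a [2B, align 2] → 8; @8: c [4B, align 4] → 12; @12: f [1B, align 1] → 13; +3 tail pad (align 4); size 16, align 4
@0: src [4B, align 4] → 4
+4 pad (align 8)
@8: dst [8B, align 8] → 16
@16: ttl [2B, align 2] → 18
+2 pad (align 4)
@20: payload_len [4B, align 4] → 24
@24: window [16B, align 4] → 40
@40: flags [8B, align 8] → 48
@48: version [1B, align 1] → 49
+7 pad (align 8)
@56: magic [8B, align 8] → 64
@64: checksum [1B, align 1] → 65
+7 tail pad (align 8)
size 72, align 8

72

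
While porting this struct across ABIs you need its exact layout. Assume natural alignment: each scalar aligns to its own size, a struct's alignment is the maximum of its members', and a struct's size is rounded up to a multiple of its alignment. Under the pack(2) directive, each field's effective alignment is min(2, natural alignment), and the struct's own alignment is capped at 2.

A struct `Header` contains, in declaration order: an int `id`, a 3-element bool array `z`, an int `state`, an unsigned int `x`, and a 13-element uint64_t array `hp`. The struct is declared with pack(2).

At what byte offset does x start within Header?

0..4  id  (4B, 2-aligned)
4..7  z  (3B, 1-aligned)
7..8  -- padding (1B)
8..12  state  (4B, 2-aligned)
12..16  x  (4B, 2-aligned)

12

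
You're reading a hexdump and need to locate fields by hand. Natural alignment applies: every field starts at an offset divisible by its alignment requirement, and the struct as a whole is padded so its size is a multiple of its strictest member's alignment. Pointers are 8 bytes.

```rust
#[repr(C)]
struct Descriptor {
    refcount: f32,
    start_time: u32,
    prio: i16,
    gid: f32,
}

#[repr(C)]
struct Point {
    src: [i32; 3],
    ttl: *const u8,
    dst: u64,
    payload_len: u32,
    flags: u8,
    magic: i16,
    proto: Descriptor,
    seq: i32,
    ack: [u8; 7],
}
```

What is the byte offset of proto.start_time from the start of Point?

Descriptor: 0..4  refcount  (4B, 4-aligned); 4..8  start_time  (4B, 4-aligned); 8..10  prio  (2B, 2-aligned); 10..12  -- padding (2B); 12..16  gid  (4B, 4-aligned); sizeof = 16, alignof = 4
0..12  src  (12B, 4-aligned)
12..16  -- padding (4B)
16..24  ttl  (8B, 8-aligned)
24..32  dst  (8B, 8-aligned)
32..36  payload_len  (4B, 4-aligned)
36..37  flags  (1B, 1-aligned)
37..38  -- padding (1B)
38..40  magic  (2B, 2-aligned)
40..56  proto  (16B, 4-aligned)
within Descriptor: start_time at 4
40 + 4 = 44

44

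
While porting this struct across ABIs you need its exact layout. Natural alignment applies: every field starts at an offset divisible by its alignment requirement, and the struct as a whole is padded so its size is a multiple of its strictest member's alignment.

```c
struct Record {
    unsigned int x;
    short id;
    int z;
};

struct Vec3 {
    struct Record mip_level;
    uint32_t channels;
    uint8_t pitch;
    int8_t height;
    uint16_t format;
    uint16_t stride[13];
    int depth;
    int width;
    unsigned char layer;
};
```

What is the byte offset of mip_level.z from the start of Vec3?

8

Record: x at 0 (size 4, align 4) → ends 4; id at 4 (size 2, align 2) → ends 6; pad 2 to align 4 for z; z at 8 (size 4, align 4) → ends 12; total 12 bytes, alignment 4
mip_level at 0 (size 12, align 4) → ends 12
within Record: z at 8
0 + 8 = 8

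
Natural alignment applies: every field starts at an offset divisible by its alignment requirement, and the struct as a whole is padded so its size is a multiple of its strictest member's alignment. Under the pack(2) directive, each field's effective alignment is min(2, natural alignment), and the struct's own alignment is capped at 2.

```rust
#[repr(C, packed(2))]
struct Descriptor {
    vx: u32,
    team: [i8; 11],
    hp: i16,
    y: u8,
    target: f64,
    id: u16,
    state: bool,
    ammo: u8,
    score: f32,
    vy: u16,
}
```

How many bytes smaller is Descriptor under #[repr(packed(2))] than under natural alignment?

natural layout:
  0..4  vx  (4B, 4-aligned)
  4..15  team  (11B, 1-aligned)
  15..16  -- padding (1B)
  16..18  hp  (2B, 2-aligned)
  18..19  y  (1B, 1-aligned)
  19..24  -- padding (5B)
  24..32  target  (8B, 8-aligned)
  32..34  id  (2B, 2-aligned)
  34..35  state  (1B, 1-aligned)
  35..36  ammo  (1B, 1-aligned)
  36..40  score  (4B, 4-aligned)
  40..42  vy  (2B, 2-aligned)
  42..48  -- tail padding (6B)
  sizeof = 48, alignof = 8
packed(2) layout:
  0..4  vx  (4B, 2-aligned)
  4..15  team  (11B, 1-aligned)
  15..16  -- padding (1B)
  16..18  hp  (2B, 2-aligned)
  18..19  y  (1B, 1-aligned)
  19..20  -- padding (1B)
  20..28  target  (8B, 2-aligned)
  28..30  id  (2B, 2-aligned)
  30..31  state  (1B, 1-aligned)
  31..32  ammo  (1B, 1-aligned)
  32..36  score  (4B, 2-aligned)
  36..38  vy  (2B, 2-aligned)
  sizeof = 38, alignof = 2
48 − 38 = 10

10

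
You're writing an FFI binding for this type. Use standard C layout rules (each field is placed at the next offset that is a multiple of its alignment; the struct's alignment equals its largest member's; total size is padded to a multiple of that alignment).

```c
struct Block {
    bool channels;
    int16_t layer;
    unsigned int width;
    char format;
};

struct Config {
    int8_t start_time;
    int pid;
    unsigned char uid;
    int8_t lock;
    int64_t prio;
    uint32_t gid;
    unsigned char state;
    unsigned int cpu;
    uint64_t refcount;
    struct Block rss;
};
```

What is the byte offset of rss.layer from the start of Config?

50

Block: @0: channels [1B, align 1] → 1; +1 pad (align 2); @2: layer [2B, align 2] → 4; @4: width [4B, align 4] → 8; @8: format [1B, align 1] → 9; +3 tail pad (align 4); size 12, align 4
@0: start_time [1B, align 1] → 1
+3 pad (align 4)
@4: pid [4B, align 4] → 8
@8: uid [1B, align 1] → 9
@9: lock [1B, align 1] → 10
+6 pad (align 8)
@16: prio [8B, align 8] → 24
@24: gid [4B, align 4] → 28
@28: state [1B, align 1] → 29
+3 pad (align 4)
@32: cpu [4B, align 4] → 36
+4 pad (align 8)
@40: refcount [8B, align 8] → 48
@48: rss [12B, align 4] → 60
within Block: layer at 2
48 + 2 = 50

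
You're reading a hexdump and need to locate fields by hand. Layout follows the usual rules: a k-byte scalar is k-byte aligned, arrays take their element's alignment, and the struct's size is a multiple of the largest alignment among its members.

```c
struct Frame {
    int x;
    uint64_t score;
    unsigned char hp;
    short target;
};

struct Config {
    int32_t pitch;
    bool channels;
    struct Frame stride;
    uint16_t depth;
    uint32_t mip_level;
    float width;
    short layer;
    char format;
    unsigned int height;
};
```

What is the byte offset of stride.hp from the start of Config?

24

Frame: 0..4  x  (4B, 4-aligned); 4..8  -- padding (4B); 8..16  score  (8B, 8-aligned); 16..17  hp  (1B, 1-aligned); 17..18  -- padding (1B); 18..20  target  (2B, 2-aligned); 20..24  -- tail padding (4B); sizeof = 24, alignof = 8
0..4  pitch  (4B, 4-aligned)
4..5  channels  (1B, 1-aligned)
5..8  -- padding (3B)
8..32  stride  (24B, 8-aligned)
within Frame: hp at 16
8 + 16 = 24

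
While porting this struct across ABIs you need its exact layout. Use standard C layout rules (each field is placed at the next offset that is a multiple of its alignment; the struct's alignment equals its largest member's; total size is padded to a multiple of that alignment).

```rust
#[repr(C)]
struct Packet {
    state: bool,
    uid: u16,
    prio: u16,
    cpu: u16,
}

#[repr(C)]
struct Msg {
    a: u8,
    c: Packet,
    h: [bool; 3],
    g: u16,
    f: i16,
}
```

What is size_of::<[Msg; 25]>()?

450

Packet: 0..1  state  (1B, 1-aligned); 1..2  -- padding (1B); 2..4  uid  (2B, 2-aligned); 4..6  prio  (2B, 2-aligned); 6..8  cpu  (2B, 2-aligned); sizeof = 8, alignof = 2
0..1  a  (1B, 1-aligned)
1..2  -- padding (1B)
2..10  c  (8B, 2-aligned)
10..13  h  (3B, 1-aligned)
13..14  -- padding (1B)
14..16  g  (2B, 2-aligned)
16..18  f  (2B, 2-aligned)
sizeof = 18, alignof = 2
array of 25: 25 × 18 = 450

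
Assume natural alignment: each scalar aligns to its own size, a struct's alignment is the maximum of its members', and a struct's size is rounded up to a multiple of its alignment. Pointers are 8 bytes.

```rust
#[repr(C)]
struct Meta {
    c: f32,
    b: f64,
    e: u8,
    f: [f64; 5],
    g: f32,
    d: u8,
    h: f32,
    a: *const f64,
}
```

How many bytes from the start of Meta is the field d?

0..4  c  (4B, 4-aligned)
4..8  -- padding (4B)
8..16  b  (8B, 8-aligned)
16..17  e  (1B, 1-aligned)
17..24  -- padding (7B)
24..64  f  (40B, 8-aligned)
64..68  g  (4B, 4-aligned)
68..69  d  (1B, 1-aligned)

68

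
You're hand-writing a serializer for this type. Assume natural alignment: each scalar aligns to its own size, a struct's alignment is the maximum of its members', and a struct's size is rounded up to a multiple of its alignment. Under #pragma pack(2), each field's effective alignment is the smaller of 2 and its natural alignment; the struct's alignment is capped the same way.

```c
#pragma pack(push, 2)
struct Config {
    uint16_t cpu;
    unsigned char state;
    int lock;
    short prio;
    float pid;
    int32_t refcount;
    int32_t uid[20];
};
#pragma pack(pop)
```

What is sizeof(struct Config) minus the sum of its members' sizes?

1

@0: cpu [2B, align 2] → 2
@2: state [1B, align 1] → 3
+1 pad (align 2)
@4: lock [4B, align 2] → 8
@8: prio [2B, align 2] → 10
@10: pid [4B, align 2] → 14
@14: refcount [4B, align 2] → 18
@18: uid [80B, align 2] → 98
size 98, align 2
data bytes 97, size 98 → padding 1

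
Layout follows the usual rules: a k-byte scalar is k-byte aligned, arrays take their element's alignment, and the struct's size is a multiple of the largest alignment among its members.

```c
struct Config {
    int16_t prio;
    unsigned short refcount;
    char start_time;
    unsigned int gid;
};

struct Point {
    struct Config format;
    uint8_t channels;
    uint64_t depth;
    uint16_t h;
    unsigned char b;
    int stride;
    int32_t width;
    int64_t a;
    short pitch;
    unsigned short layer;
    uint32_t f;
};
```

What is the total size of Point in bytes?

Config: 0..2  prio  (2B, 2-aligned); 2..4  refcount  (2B, 2-aligned); 4..5  start_time  (1B, 1-aligned); 5..8  -- padding (3B); 8..12  gid  (4B, 4-aligned); sizeof = 12, alignof = 4
0..12  format  (12B, 4-aligned)
12..13  channels  (1B, 1-aligned)
13..16  -- padding (3B)
16..24  depth  (8B, 8-aligned)
24..26  h  (2B, 2-aligned)
26..27  b  (1B, 1-aligned)
27..28  -- padding (1B)
28..32  stride  (4B, 4-aligned)
32..36  width  (4B, 4-aligned)
36..40  -- padding (4B)
40..48  a  (8B, 8-aligned)
48..50  pitch  (2B, 2-aligned)
50..52  layer  (2B, 2-aligned)
52..56  f  (4B, 4-aligned)
sizeof = 56, alignof = 8

56 bytes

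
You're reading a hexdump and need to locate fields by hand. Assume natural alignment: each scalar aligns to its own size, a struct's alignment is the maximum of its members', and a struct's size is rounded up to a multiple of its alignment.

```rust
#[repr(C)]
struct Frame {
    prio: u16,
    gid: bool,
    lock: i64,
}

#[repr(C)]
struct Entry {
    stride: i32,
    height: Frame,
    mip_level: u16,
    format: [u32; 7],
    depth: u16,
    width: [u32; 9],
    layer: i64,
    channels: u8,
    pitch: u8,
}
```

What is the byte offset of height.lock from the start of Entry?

16

Frame: 0..2  prio  (2B, 2-aligned); 2..3  gid  (1B, 1-aligned); 3..8  -- padding (5B); 8..16  lock  (8B, 8-aligned); sizeof = 16, alignof = 8
0..4  stride  (4B, 4-aligned)
4..8  -- padding (4B)
8..24  height  (16B, 8-aligned)
within Frame: lock at 8
8 + 8 = 16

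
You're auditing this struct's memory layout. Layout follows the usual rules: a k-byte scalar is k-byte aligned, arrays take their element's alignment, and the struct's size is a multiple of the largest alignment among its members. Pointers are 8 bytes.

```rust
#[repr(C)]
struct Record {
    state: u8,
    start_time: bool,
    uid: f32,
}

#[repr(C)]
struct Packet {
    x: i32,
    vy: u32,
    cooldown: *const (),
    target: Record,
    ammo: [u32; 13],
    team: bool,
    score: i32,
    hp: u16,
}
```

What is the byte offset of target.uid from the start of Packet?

20

Record: @0: state [1B, align 1] → 1; @1: start_time [1B, align 1] → 2; +2 pad (align 4); @4: uid [4B, align 4] → 8; size 8, align 4
@0: x [4B, align 4] → 4
@4: vy [4B, align 4] → 8
@8: cooldown [8B, align 8] → 16
@16: target [8B, align 4] → 24
within Record: uid at 4
16 + 4 = 20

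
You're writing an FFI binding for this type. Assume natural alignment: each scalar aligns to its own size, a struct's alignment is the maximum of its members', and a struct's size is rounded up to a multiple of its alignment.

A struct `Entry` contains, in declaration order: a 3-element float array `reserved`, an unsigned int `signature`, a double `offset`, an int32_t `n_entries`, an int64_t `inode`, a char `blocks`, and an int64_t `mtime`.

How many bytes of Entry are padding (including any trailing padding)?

11

reserved at 0 (size 12, align 4) → ends 12
signature at 12 (size 4, align 4) → ends 16
offset at 16 (size 8, align 8) → ends 24
n_entries at 24 (size 4, align 4) → ends 28
pad 4 to align 8 for inode
inode at 32 (size 8, align 8) → ends 40
blocks at 40 (size 1, align 1) → ends 41
pad 7 to align 8 for mtime
mtime at 48 (size 8, align 8) → ends 56
total 56 bytes, alignment 8
data bytes 45, size 56 → padding 11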